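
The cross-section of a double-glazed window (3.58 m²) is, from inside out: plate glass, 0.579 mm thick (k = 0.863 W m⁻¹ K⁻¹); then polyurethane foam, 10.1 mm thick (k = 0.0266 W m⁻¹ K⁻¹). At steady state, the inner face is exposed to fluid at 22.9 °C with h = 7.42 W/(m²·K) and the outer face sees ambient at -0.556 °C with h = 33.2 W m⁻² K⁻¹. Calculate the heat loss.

Treat each layer as a resistance in series:
  R_conv,in = 1/(hA) = 1/(7.42·3.58) = 0.03765 K/W
  R_plate glass = L/(kA) = 5.79×10^-4/(0.863·3.58) = 1.874×10^-4 K/W
  R_polyurethane foam = L/(kA) = 0.0101/(0.0266·3.58) = 0.1061 K/W
  R_conv,out = 1/(hA) = 1/(33.2·3.58) = 0.008414 K/W
ΣR = 0.03765 + 1.874×10^-4 + 0.1061 + 0.008414 = 0.1524 K/W
Q = ΔT/ΣR = (22.9 °C − -0.556 °C)/0.1524 = 154 W

Q = 154 W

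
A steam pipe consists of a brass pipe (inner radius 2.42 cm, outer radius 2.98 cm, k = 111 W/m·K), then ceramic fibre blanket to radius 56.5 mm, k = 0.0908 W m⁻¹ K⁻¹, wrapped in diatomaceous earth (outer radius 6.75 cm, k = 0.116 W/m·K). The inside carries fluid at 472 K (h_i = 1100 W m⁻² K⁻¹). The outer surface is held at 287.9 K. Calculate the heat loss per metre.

Treat each layer as a resistance in series:
  R'_conv,in = 1/(2πr h) = 1/(2π·0.0242·1100) = 0.005979 m·K/W
  R'_brass = ln(0.0298/0.0242)/(2πk) = 0.2082/(2π·111) = 2.985×10^-4 m·K/W
  R'_ceramic fibre blanket = ln(0.0565/0.0298)/(2πk) = 0.6397/(2π·0.0908) = 1.121 m·K/W
  R'_diatomaceous earth = ln(0.0675/0.0565)/(2πk) = 0.1779/(2π·0.116) = 0.2441 m·K/W
ΣR = 0.005979 + 2.985×10^-4 + 1.121 + 0.2441 = 1.371 m·K/W
Q' = ΔT/ΣR = (472 K − 287.9 K)/1.371 = 134 W/m

Q' = 134 W/m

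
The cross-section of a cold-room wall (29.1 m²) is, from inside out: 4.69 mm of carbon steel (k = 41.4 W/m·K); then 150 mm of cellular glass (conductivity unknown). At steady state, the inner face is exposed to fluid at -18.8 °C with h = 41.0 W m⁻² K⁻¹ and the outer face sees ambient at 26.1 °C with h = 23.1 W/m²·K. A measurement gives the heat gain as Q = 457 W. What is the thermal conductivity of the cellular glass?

ΣR = ΔT/Q = |-18.8 − 26.1|/457 = 0.09825 K/W
Known resistances:
  R_conv,in = 1/(hA) = 1/(41.0·29.1) = 8.382×10^-4 K/W
  R_carbon steel = L/(kA) = 0.00469/(41.4·29.1) = 3.893×10^-6 K/W
  R_conv,out = 1/(hA) = 1/(23.1·29.1) = 0.001488 K/W
R_cellular glass = ΣR − ΣR_known = 0.09825 − 0.002330 = 0.09592 K/W
L/(kA) = 0.09592 ⇒ k = 0.150/(0.09592·29.1) = 0.0537 W/m·K

k = 0.0537 W/m·K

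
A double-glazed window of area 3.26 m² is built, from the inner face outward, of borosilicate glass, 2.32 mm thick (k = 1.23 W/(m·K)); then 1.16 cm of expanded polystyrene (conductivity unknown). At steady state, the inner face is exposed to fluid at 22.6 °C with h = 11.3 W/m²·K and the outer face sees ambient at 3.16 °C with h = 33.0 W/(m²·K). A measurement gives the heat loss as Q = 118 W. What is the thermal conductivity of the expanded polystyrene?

ΣR = ΔT/Q = |22.6 − 3.16|/118 = 0.1647 K/W
Known resistances:
  R_conv,in = 1/(hA) = 1/(11.3·3.26) = 0.02715 K/W
  R_borosilicate glass = L/(kA) = 0.00232/(1.23·3.26) = 5.786×10^-4 K/W
  R_conv,out = 1/(hA) = 1/(33.0·3.26) = 0.009295 K/W
R_expanded polystyrene = ΣR − ΣR_known = 0.1647 − 0.03702 = 0.1277 K/W
L/(kA) = 0.1277 ⇒ k = 0.0116/(0.1277·3.26) = 0.0279 W/m·K

k = 0.0279 W/m·K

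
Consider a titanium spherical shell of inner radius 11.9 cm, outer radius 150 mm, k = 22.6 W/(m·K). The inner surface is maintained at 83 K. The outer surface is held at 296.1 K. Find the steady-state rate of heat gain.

Q = 4πk·ΔT/(1/r₁ − 1/r₂) = 4π × 22.6 × 213.1 / (1/0.119 − 1/0.150) = 34800 W

Q = 34800 W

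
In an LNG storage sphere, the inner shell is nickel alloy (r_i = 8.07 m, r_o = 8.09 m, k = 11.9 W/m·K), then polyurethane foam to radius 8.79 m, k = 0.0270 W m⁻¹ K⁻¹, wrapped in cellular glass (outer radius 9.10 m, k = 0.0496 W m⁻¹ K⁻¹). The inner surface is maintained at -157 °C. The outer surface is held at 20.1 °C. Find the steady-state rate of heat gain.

Q = 5.03 kW

Series thermal resistances, inner to outer:
  R_nickel alloy = (1/8.07 − 1/8.09)/(4πk) = 3.063×10^-4/(4π·11.9) = 2.049×10^-6 K/W
  R_polyurethane foam = (1/8.09 − 1/8.79)/(4πk) = 0.009844/(4π·0.0270) = 0.02901 K/W
  R_cellular glass = (1/8.79 − 1/9.10)/(4πk) = 0.003876/(4π·0.0496) = 0.006218 K/W
ΣR = 2.049×10^-6 + 0.02901 + 0.006218 = 0.03523 K/W
Q = ΔT/ΣR = (-157 °C − 20.1 °C)/0.03523 = -5030 W
(Negative Q ⇒ heat flows inward; heat gain = 5030 W.)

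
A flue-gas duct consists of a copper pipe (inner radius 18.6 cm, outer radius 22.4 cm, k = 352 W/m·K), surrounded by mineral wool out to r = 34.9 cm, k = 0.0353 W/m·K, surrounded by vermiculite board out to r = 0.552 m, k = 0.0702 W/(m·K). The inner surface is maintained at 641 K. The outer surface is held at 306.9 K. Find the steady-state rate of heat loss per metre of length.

Q' = 110 W/m

Treat each layer as a resistance in series:
  R'_copper = ln(0.224/0.186)/(2πk) = 0.1859/(2π·352) = 8.405×10^-5 m·K/W
  R'_mineral wool = ln(0.349/0.224)/(2πk) = 0.4434/(2π·0.0353) = 1.999 m·K/W
  R'_vermiculite board = ln(0.552/0.349)/(2πk) = 0.4585/(2π·0.0702) = 1.039 m·K/W
ΣR = 8.405×10^-5 + 1.999 + 1.039 = 3.038 m·K/W
Q' = ΔT/ΣR = (641 K − 306.9 K)/3.038 = 110 W/m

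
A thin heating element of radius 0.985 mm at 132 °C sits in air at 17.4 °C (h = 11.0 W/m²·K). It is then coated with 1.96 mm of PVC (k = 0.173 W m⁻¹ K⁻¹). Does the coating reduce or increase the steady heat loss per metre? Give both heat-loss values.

increases: 7.80 → 19.4 W/m

Critical radius for a cylinder: r_cr = k/h = 0.0157 m = 1.57 cm.
Outer radius after coating: r₂ = 9.85×10^-4 + 0.00196 = 0.002945 m.
Since r₁ < r_cr and r₂ ≤ r_cr, the coating moves toward the maximum at r_cr — heat loss rises.
Bare: R = 1/(2πr₁h) = 14.69 m·K/W; Q = 114.6/14.69 = 7.80 W/m.
Coated: R = R_cond + R_conv = 5.921 m·K/W; Q = 114.6/5.921 = 19.4 W/m.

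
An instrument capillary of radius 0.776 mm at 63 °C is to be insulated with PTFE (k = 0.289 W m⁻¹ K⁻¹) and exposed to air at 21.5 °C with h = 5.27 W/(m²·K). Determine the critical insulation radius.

r_cr = 5.48 cm

For a cylinder, r_cr = k_ins/h = 0.289/5.27 = 0.0548 m = 5.48 cm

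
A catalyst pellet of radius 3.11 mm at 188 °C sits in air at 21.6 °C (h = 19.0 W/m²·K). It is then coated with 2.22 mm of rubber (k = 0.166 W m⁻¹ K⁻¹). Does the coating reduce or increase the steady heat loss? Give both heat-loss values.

Critical radius for a sphere: r_cr = 2k/h = 0.0175 m = 1.75 cm.
Outer radius after coating: r₂ = 0.00311 + 0.00222 = 0.00533 m.
Since r₁ < r_cr and r₂ ≤ r_cr, the coating moves toward the maximum at r_cr — heat loss rises.
Bare: R = 1/(4πr₁²h) = 433.0 K/W; Q = 166.4/433.0 = 0.384 W.
Coated: R = R_cond + R_conv = 211.6 K/W; Q = 166.4/211.6 = 0.786 W.

increases: 0.384 → 0.786 W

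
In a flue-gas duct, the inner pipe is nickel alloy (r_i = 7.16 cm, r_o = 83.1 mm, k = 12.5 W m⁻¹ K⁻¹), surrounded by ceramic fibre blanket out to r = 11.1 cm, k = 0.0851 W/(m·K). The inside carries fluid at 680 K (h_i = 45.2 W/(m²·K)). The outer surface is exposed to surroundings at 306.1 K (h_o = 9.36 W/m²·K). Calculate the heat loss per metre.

Q' = 501 W/m

Treat each layer as a resistance in series:
  R'_conv,in = 1/(2πr h) = 1/(2π·0.0716·45.2) = 0.04918 m·K/W
  R'_nickel alloy = ln(0.0831/0.0716)/(2πk) = 0.1489/(2π·12.5) = 0.001896 m·K/W
  R'_ceramic fibre blanket = ln(0.111/0.0831)/(2πk) = 0.2895/(2π·0.0851) = 0.5414 m·K/W
  R'_conv,out = 1/(2πr h) = 1/(2π·0.111·9.36) = 0.1532 m·K/W
ΣR = 0.04918 + 0.001896 + 0.5414 + 0.1532 = 0.7457 m·K/W
Q' = ΔT/ΣR = (680 K − 306.1 K)/0.7457 = 501 W/m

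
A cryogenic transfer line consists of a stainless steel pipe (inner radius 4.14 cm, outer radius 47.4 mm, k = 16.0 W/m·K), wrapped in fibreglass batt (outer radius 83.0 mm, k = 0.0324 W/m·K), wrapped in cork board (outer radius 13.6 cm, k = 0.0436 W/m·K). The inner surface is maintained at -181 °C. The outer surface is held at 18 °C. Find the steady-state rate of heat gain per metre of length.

Resistance network (inner→outer):
  R'_stainless steel = ln(0.0474/0.0414)/(2πk) = 0.1353/(2π·16.0) = 0.001346 m·K/W
  R'_fibreglass batt = ln(0.0830/0.0474)/(2πk) = 0.5602/(2π·0.0324) = 2.752 m·K/W
  R'_cork board = ln(0.136/0.0830)/(2πk) = 0.4938/(2π·0.0436) = 1.803 m·K/W
ΣR = 0.001346 + 2.752 + 1.803 = 4.556 m·K/W
Q' = ΔT/ΣR = (-181 °C − 18 °C)/4.556 = -43.7 W/m
(Negative Q' ⇒ heat flows inward; heat gain = 43.7 W/m.)

Q' = 43.7 W/m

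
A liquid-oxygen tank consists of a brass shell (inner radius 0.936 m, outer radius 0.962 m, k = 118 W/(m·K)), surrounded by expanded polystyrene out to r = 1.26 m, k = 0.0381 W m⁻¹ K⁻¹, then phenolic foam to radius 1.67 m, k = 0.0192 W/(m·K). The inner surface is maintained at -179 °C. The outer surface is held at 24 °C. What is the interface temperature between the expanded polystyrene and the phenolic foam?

Series thermal resistances, inner to outer:
  R_brass = (1/0.936 − 1/0.962)/(4πk) = 0.02888/(4π·118) = 1.947×10^-5 K/W
  R_expanded polystyrene = (1/0.962 − 1/1.26)/(4πk) = 0.2459/(4π·0.0381) = 0.5135 K/W
  R_phenolic foam = (1/1.26 − 1/1.67)/(4πk) = 0.1948/(4π·0.0192) = 0.8076 K/W
ΣR = 1.947×10^-5 + 0.5135 + 0.8076 = 1.321 K/W
Q = ΔT/ΣR = (-179 °C − 24 °C)/1.321 = -153.7 W
From the inner boundary to the expanded polystyrene/phenolic foam interface, ΣR_partial = 0.5135 K/W.
T_interface = T_in − Q·ΣR_partial = -179 °C − (-153.7)(0.5135) = -100 °C

T = -100 °C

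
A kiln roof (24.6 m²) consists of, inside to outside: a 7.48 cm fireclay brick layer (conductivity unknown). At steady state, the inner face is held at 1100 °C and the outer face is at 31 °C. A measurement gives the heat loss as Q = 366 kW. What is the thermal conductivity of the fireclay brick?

ΣR = ΔT/Q = |1100 − 31|/3.66×10^5 = 0.002921 K/W
L/(kA) = 0.002921 ⇒ k = 0.0748/(0.002921·24.6) = 1.04 W/m·K

k = 1.04 W/m·K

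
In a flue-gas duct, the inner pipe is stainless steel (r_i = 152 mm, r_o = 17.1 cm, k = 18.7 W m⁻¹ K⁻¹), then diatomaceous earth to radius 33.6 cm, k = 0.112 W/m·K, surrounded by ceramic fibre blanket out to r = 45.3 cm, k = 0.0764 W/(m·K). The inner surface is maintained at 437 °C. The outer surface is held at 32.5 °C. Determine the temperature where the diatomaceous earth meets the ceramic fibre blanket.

T = 192 °C

Treat each layer as a resistance in series:
  R'_stainless steel = ln(0.171/0.152)/(2πk) = 0.1178/(2π·18.7) = 0.001002 m·K/W
  R'_diatomaceous earth = ln(0.336/0.171)/(2πk) = 0.6754/(2π·0.112) = 0.9598 m·K/W
  R'_ceramic fibre blanket = ln(0.453/0.336)/(2πk) = 0.2988/(2π·0.0764) = 0.6224 m·K/W
ΣR = 0.001002 + 0.9598 + 0.6224 = 1.583 m·K/W
Q' = ΔT/ΣR = (437 °C − 32.5 °C)/1.583 = 255.5 W/m
From the inner boundary to the diatomaceous earth/ceramic fibre blanket interface, ΣR_partial = 0.9608 m·K/W.
T_interface = T_in − Q'·ΣR_partial = 437 °C − (255.5)(0.9608) = 192 °C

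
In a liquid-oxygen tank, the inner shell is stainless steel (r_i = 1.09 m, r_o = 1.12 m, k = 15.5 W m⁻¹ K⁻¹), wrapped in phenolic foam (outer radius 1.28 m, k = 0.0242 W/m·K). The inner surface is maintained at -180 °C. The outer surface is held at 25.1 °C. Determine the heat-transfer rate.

Q = 559 W

Treat each layer as a resistance in series:
  R_stainless steel = (1/1.09 − 1/1.12)/(4πk) = 0.02457/(4π·15.5) = 1.262×10^-4 K/W
  R_phenolic foam = (1/1.12 − 1/1.28)/(4πk) = 0.1116/(4π·0.0242) = 0.3670 K/W
ΣR = 1.262×10^-4 + 0.3670 = 0.3671 K/W
Q = ΔT/ΣR = (-180 °C − 25.1 °C)/0.3671 = -559 W
(Negative Q ⇒ heat flows inward; heat gain = 559 W.)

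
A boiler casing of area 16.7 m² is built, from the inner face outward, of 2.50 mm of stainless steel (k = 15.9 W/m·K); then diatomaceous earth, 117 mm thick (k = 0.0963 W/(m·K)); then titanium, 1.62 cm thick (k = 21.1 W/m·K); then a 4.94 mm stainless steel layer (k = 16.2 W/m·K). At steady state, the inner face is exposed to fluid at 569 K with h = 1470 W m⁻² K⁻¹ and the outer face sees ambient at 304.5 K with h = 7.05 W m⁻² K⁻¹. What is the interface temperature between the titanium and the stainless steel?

Resistance network (inner→outer):
  R_conv,in = 1/(hA) = 1/(1470·16.7) = 4.073×10^-5 K/W
  R_stainless steel = L/(kA) = 0.00250/(15.9·16.7) = 9.415×10^-6 K/W
  R_diatomaceous earth = L/(kA) = 0.117/(0.0963·16.7) = 0.07275 K/W
  R_titanium = L/(kA) = 0.0162/(21.1·16.7) = 4.597×10^-5 K/W
  R_stainless steel = L/(kA) = 0.00494/(16.2·16.7) = 1.826×10^-5 K/W
  R_conv,out = 1/(hA) = 1/(7.05·16.7) = 0.008494 K/W
ΣR = 4.073×10^-5 + 9.415×10^-6 + 0.07275 + 4.597×10^-5 + 1.826×10^-5 + 0.008494 = 0.08136 K/W
Q = ΔT/ΣR = (569 K − 304.5 K)/0.08136 = 3251 W
From the inner boundary to the titanium/stainless steel interface, ΣR_partial = 0.07285 K/W.
T_interface = T_in − Q·ΣR_partial = 569 K − (3251)(0.07285) = 332.2 K

T = 332.2 K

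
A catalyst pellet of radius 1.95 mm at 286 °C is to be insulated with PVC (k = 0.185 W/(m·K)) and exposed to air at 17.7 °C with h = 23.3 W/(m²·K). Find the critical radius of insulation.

r_cr = 1.59 cm

For a sphere, r_cr = 2k_ins/h = 2·0.185/23.3 = 0.0159 m = 1.59 cm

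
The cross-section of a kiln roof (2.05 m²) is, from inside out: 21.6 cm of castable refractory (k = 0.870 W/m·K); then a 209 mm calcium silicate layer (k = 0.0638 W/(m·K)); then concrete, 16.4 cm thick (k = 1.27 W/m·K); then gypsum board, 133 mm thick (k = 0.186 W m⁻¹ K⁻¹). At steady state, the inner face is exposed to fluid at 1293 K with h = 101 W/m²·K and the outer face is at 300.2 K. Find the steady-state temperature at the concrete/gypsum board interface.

T = 462 K

Series thermal resistances, inner to outer:
  R_conv,in = 1/(hA) = 1/(101·2.05) = 0.004830 K/W
  R_castable refractory = L/(kA) = 0.216/(0.870·2.05) = 0.1211 K/W
  R_calcium silicate = L/(kA) = 0.209/(0.0638·2.05) = 1.598 K/W
  R_concrete = L/(kA) = 0.164/(1.27·2.05) = 0.06299 K/W
  R_gypsum board = L/(kA) = 0.133/(0.186·2.05) = 0.3488 K/W
ΣR = 0.004830 + 0.1211 + 1.598 + 0.06299 + 0.3488 = 2.136 K/W
Q = ΔT/ΣR = (1293 K − 300.2 K)/2.136 = 464.8 W
From the inner boundary to the concrete/gypsum board interface, ΣR_partial = 1.787 K/W.
T_interface = T_in − Q·ΣR_partial = 1293 K − (464.8)(1.787) = 462 K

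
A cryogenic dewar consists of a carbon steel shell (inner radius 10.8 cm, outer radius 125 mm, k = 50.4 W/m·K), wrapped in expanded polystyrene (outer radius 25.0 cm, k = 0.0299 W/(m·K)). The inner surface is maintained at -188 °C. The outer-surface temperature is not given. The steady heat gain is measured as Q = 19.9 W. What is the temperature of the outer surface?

Series resistances:
  R_carbon steel = (1/0.108 − 1/0.125)/(4πk) = 1.259/(4π·50.4) = 0.001988 K/W
  R_expanded polystyrene = (1/0.125 − 1/0.250)/(4πk) = 4.000/(4π·0.0299) = 10.65 K/W
ΣR = 10.65 K/W
ΔT = Q·ΣR = 19.9 × 10.65 = 211.9 K
Heat flows inward, so T_out = T_in + ΔT = -188 + 211.9 = 23.9 °C

T_out = 23.9 °C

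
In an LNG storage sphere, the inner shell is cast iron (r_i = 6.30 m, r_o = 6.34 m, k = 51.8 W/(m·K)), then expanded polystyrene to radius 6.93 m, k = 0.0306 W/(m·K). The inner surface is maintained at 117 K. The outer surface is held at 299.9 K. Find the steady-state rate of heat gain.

Q = 5.24 kW

Treat each layer as a resistance in series:
  R_cast iron = (1/6.30 − 1/6.34)/(4πk) = 0.001001/(4π·51.8) = 1.538×10^-6 K/W
  R_expanded polystyrene = (1/6.34 − 1/6.93)/(4πk) = 0.01343/(4π·0.0306) = 0.03492 K/W
ΣR = 1.538×10^-6 + 0.03492 = 0.03492 K/W
Q = ΔT/ΣR = (117 K − 299.9 K)/0.03492 = -5240 W
(Negative Q ⇒ heat flows inward; heat gain = 5240 W.)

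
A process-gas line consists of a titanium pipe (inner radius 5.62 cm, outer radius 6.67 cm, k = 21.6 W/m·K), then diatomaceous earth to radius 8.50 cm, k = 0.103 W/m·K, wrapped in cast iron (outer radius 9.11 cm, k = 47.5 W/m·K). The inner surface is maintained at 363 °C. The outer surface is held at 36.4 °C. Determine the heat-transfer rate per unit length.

Q' = 868 W/m

Treat each layer as a resistance in series:
  R'_titanium = ln(0.0667/0.0562)/(2πk) = 0.1713/(2π·21.6) = 0.001262 m·K/W
  R'_diatomaceous earth = ln(0.0850/0.0667)/(2πk) = 0.2424/(2π·0.103) = 0.3746 m·K/W
  R'_cast iron = ln(0.0911/0.0850)/(2πk) = 0.06931/(2π·47.5) = 2.322×10^-4 m·K/W
ΣR = 0.001262 + 0.3746 + 2.322×10^-4 = 0.3761 m·K/W
Q' = ΔT/ΣR = (363 °C − 36.4 °C)/0.3761 = 868 W/m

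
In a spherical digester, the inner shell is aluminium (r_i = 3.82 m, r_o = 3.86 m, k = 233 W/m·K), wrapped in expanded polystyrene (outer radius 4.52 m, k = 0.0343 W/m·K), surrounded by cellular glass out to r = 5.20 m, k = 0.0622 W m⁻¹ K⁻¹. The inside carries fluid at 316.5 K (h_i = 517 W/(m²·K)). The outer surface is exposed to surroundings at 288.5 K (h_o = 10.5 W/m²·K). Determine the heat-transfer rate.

Treat each layer as a resistance in series:
  R_conv,in = 1/(4πr²h) = 1/(4π·3.82²·517) = 1.055×10^-5 K/W
  R_aluminium = (1/3.82 − 1/3.86)/(4πk) = 0.002713/(4π·233) = 9.265×10^-7 K/W
  R_expanded polystyrene = (1/3.86 − 1/4.52)/(4πk) = 0.03783/(4π·0.0343) = 0.08776 K/W
  R_cellular glass = (1/4.52 − 1/5.20)/(4πk) = 0.02893/(4π·0.0622) = 0.03701 K/W
  R_conv,out = 1/(4πr²h) = 1/(4π·5.20²·10.5) = 2.803×10^-4 K/W
ΣR = 1.055×10^-5 + 9.265×10^-7 + 0.08776 + 0.03701 + 2.803×10^-4 = 0.1251 K/W
Q = ΔT/ΣR = (316.5 K − 288.5 K)/0.1251 = 224 W

Q = 224 W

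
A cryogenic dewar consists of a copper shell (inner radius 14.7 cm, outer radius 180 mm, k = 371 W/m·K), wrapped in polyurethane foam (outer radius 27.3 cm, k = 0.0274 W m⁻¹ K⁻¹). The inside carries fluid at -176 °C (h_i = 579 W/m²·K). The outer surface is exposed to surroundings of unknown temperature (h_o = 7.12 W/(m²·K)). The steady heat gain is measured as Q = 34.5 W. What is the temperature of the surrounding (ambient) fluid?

Sum the resistances:
  R_conv,in = 1/(4πr²h) = 1/(4π·0.147²·579) = 0.006360 K/W
  R_copper = (1/0.147 − 1/0.180)/(4πk) = 1.247/(4π·371) = 2.675×10^-4 K/W
  R_polyurethane foam = (1/0.180 − 1/0.273)/(4πk) = 1.893/(4π·0.0274) = 5.497 K/W
  R_conv,out = 1/(4πr²h) = 1/(4π·0.273²·7.12) = 0.1500 K/W
ΣR = 5.653 K/W
ΔT = Q·ΣR = 34.5 × 5.653 = 195.0 K
Heat flows inward, so T_out = T_in + ΔT = -176 + 195.0 = 19.0 °C

T_out = 19.0 °C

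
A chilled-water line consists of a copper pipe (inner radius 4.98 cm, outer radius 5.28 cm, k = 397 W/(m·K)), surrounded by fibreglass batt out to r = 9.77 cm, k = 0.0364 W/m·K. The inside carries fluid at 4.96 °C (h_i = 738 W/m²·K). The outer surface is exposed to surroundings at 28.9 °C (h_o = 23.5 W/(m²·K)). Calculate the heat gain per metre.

Q' = 8.66 W/m

Series thermal resistances, inner to outer:
  R'_conv,in = 1/(2πr h) = 1/(2π·0.0498·738) = 0.004330 m·K/W
  R'_copper = ln(0.0528/0.0498)/(2πk) = 0.05850/(2π·397) = 2.345×10^-5 m·K/W
  R'_fibreglass batt = ln(0.0977/0.0528)/(2πk) = 0.6154/(2π·0.0364) = 2.691 m·K/W
  R'_conv,out = 1/(2πr h) = 1/(2π·0.0977·23.5) = 0.06932 m·K/W
ΣR = 0.004330 + 2.345×10^-5 + 2.691 + 0.06932 = 2.765 m·K/W
Q' = ΔT/ΣR = (4.96 °C − 28.9 °C)/2.765 = -8.66 W/m
(Negative Q' ⇒ heat flows inward; heat gain = 8.66 W/m.)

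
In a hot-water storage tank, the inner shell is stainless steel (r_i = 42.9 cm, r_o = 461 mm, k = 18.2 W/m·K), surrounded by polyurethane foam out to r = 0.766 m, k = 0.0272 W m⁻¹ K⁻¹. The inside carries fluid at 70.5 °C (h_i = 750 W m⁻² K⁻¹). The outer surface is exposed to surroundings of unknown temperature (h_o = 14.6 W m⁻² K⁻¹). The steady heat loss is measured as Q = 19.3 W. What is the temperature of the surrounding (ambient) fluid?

Series resistances:
  R_conv,in = 1/(4πr²h) = 1/(4π·0.429²·750) = 5.765×10^-4 K/W
  R_stainless steel = (1/0.429 − 1/0.461)/(4πk) = 0.1618/(4π·18.2) = 7.075×10^-4 K/W
  R_polyurethane foam = (1/0.461 − 1/0.766)/(4πk) = 0.8637/(4π·0.0272) = 2.527 K/W
  R_conv,out = 1/(4πr²h) = 1/(4π·0.766²·14.6) = 0.009289 K/W
ΣR = 2.537 K/W
ΔT = Q·ΣR = 19.3 × 2.537 = 48.96 K
Heat flows outward, so T_out = T_in − ΔT = 70.5 − 48.96 = 21.5 °C

T_out = 21.5 °C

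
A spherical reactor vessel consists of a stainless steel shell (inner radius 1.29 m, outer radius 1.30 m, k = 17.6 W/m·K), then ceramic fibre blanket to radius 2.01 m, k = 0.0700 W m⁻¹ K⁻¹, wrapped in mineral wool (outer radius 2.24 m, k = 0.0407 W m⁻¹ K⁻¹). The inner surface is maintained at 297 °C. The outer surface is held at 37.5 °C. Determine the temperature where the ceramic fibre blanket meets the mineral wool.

Resistance network (inner→outer):
  R_stainless steel = (1/1.29 − 1/1.30)/(4πk) = 0.005963/(4π·17.6) = 2.696×10^-5 K/W
  R_ceramic fibre blanket = (1/1.30 − 1/2.01)/(4πk) = 0.2717/(4π·0.0700) = 0.3089 K/W
  R_mineral wool = (1/2.01 − 1/2.24)/(4πk) = 0.05108/(4π·0.0407) = 0.09988 K/W
ΣR = 2.696×10^-5 + 0.3089 + 0.09988 = 0.4088 K/W
Q = ΔT/ΣR = (297 °C − 37.5 °C)/0.4088 = 634.8 W
From the inner boundary to the ceramic fibre blanket/mineral wool interface, ΣR_partial = 0.3089 K/W.
T_interface = T_in − Q·ΣR_partial = 297 °C − (634.8)(0.3089) = 101 °C

T = 101 °C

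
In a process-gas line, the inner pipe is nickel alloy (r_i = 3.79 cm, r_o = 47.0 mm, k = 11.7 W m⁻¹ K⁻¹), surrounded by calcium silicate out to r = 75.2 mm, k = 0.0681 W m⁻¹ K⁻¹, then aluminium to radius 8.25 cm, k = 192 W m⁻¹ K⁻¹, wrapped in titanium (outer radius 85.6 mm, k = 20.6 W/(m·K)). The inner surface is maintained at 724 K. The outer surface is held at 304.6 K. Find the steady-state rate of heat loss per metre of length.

Q' = 381 W/m

Resistance network (inner→outer):
  R'_nickel alloy = ln(0.0470/0.0379)/(2πk) = 0.2152/(2π·11.7) = 0.002927 m·K/W
  R'_calcium silicate = ln(0.0752/0.0470)/(2πk) = 0.4700/(2π·0.0681) = 1.098 m·K/W
  R'_aluminium = ln(0.0825/0.0752)/(2πk) = 0.09265/(2π·192) = 7.680×10^-5 m·K/W
  R'_titanium = ln(0.0856/0.0825)/(2πk) = 0.03689/(2π·20.6) = 2.850×10^-4 m·K/W
ΣR = 0.002927 + 1.098 + 7.680×10^-5 + 2.850×10^-4 = 1.101 m·K/W
Q' = ΔT/ΣR = (724 K − 304.6 K)/1.101 = 381 W/m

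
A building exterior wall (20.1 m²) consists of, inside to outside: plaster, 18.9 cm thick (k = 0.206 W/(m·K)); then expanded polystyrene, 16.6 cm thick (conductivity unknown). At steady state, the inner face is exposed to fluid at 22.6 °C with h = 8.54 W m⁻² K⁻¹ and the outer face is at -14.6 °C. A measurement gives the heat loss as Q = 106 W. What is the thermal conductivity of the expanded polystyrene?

k = 0.0276 W/m·K

ΣR = ΔT/Q = |22.6 − -14.6|/106 = 0.3509 K/W
Known resistances:
  R_conv,in = 1/(hA) = 1/(8.54·20.1) = 0.005826 K/W
  R_plaster = L/(kA) = 0.189/(0.206·20.1) = 0.04565 K/W
R_expanded polystyrene = ΣR − ΣR_known = 0.3509 − 0.05148 = 0.2994 K/W
L/(kA) = 0.2994 ⇒ k = 0.166/(0.2994·20.1) = 0.0276 W/m·K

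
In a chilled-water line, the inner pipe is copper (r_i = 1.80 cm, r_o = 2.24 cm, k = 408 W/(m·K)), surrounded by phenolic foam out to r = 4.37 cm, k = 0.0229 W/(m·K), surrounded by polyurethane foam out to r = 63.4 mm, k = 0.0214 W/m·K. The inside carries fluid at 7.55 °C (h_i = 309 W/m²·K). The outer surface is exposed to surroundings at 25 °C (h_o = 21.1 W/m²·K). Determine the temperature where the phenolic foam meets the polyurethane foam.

Resistance network (inner→outer):
  R'_conv,in = 1/(2πr h) = 1/(2π·0.0180·309) = 0.02861 m·K/W
  R'_copper = ln(0.0224/0.0180)/(2πk) = 0.2187/(2π·408) = 8.531×10^-5 m·K/W
  R'_phenolic foam = ln(0.0437/0.0224)/(2πk) = 0.6683/(2π·0.0229) = 4.645 m·K/W
  R'_polyurethane foam = ln(0.0634/0.0437)/(2πk) = 0.3721/(2π·0.0214) = 2.767 m·K/W
  R'_conv,out = 1/(2πr h) = 1/(2π·0.0634·21.1) = 0.1190 m·K/W
ΣR = 0.02861 + 8.531×10^-5 + 4.645 + 2.767 + 0.1190 = 7.560 m·K/W
Q' = ΔT/ΣR = (7.55 °C − 25 °C)/7.560 = -2.308 W/m
From the inner boundary to the phenolic foam/polyurethane foam interface, ΣR_partial = 4.674 m·K/W.
T_interface = T_in − Q'·ΣR_partial = 7.55 °C − (-2.308)(4.674) = 18.3 °C

T = 18.3 °C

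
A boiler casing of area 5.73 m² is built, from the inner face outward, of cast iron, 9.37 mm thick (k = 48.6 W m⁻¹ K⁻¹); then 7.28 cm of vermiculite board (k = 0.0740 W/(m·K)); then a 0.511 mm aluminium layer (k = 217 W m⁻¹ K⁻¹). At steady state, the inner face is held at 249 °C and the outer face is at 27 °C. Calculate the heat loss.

Q = 1290 W

Treat each layer as a resistance in series:
  R_cast iron = L/(kA) = 0.00937/(48.6·5.73) = 3.365×10^-5 K/W
  R_vermiculite board = L/(kA) = 0.0728/(0.0740·5.73) = 0.1717 K/W
  R_aluminium = L/(kA) = 5.11×10^-4/(217·5.73) = 4.110×10^-7 K/W
ΣR = 3.365×10^-5 + 0.1717 + 4.110×10^-7 = 0.1717 K/W
Q = ΔT/ΣR = (249 °C − 27 °C)/0.1717 = 1290 W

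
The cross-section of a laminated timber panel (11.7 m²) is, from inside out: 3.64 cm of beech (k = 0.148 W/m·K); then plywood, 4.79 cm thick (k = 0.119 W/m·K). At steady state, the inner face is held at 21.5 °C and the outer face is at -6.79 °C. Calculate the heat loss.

Series thermal resistances, inner to outer:
  R_beech = L/(kA) = 0.0364/(0.148·11.7) = 0.02102 K/W
  R_plywood = L/(kA) = 0.0479/(0.119·11.7) = 0.03440 K/W
ΣR = 0.02102 + 0.03440 = 0.05542 K/W
Q = ΔT/ΣR = (21.5 °C − -6.79 °C)/0.05542 = 510 W

Q = 510 W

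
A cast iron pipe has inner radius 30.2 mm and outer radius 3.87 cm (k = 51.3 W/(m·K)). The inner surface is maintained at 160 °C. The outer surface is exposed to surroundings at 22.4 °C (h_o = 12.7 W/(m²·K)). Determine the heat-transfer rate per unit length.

Treat each layer as a resistance in series:
  R'_cast iron = ln(0.0387/0.0302)/(2πk) = 0.2480/(2π·51.3) = 7.694×10^-4 m·K/W
  R'_conv,out = 1/(2πr h) = 1/(2π·0.0387·12.7) = 0.3238 m·K/W
ΣR = 7.694×10^-4 + 0.3238 = 0.3246 m·K/W
Q' = ΔT/ΣR = (160 °C − 22.4 °C)/0.3246 = 424 W/m

Q' = 424 W/m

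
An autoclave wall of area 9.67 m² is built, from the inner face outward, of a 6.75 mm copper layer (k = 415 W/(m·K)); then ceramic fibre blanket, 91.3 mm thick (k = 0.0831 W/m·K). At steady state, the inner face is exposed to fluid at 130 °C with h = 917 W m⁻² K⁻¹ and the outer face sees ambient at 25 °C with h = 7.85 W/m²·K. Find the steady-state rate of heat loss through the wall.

Resistance network (inner→outer):
  R_conv,in = 1/(hA) = 1/(917·9.67) = 1.128×10^-4 K/W
  R_copper = L/(kA) = 0.00675/(415·9.67) = 1.682×10^-6 K/W
  R_ceramic fibre blanket = L/(kA) = 0.0913/(0.0831·9.67) = 0.1136 K/W
  R_conv,out = 1/(hA) = 1/(7.85·9.67) = 0.01317 K/W
ΣR = 1.128×10^-4 + 1.682×10^-6 + 0.1136 + 0.01317 = 0.1269 K/W
Q = ΔT/ΣR = (130 °C − 25 °C)/0.1269 = 827 W

Q = 827 W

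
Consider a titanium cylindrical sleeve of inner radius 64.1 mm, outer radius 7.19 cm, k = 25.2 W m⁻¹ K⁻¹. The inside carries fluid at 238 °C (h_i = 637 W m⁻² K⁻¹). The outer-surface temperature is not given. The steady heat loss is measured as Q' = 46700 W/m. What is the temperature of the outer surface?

Series resistances:
  R'_conv,in = 1/(2πr h) = 1/(2π·0.0641·637) = 0.003898 m·K/W
  R'_titanium = ln(0.0719/0.0641)/(2πk) = 0.1148/(2π·25.2) = 7.252×10^-4 m·K/W
ΣR = 0.004623 m·K/W
ΔT = Q'·ΣR = 46700 × 0.004623 = 215.9 K
Heat flows outward, so T_out = T_in − ΔT = 238 − 215.9 = 22.1 °C

T_out = 22.1 °C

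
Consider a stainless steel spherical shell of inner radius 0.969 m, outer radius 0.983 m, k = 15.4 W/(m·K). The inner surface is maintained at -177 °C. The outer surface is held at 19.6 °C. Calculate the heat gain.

Q = 4πk·ΔT/(1/r₁ − 1/r₂) = 4π × 15.4 × 196.6 / (1/0.969 − 1/0.983) = 2.59×10^6 W

Q = 2.59×10^6 W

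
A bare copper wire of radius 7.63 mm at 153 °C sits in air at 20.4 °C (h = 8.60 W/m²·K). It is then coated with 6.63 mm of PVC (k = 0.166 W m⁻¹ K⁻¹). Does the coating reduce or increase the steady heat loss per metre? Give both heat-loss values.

increases: 54.7 → 69.9 W/m

Critical radius for a cylinder: r_cr = k/h = 0.0193 m = 1.93 cm.
Outer radius after coating: r₂ = 0.00763 + 0.00663 = 0.01426 m.
Since r₁ < r_cr and r₂ ≤ r_cr, the coating moves toward the maximum at r_cr — heat loss rises.
Bare: R = 1/(2πr₁h) = 2.425 m·K/W; Q = 132.6/2.425 = 54.7 W/m.
Coated: R = R_cond + R_conv = 1.897 m·K/W; Q = 132.6/1.897 = 69.9 W/m.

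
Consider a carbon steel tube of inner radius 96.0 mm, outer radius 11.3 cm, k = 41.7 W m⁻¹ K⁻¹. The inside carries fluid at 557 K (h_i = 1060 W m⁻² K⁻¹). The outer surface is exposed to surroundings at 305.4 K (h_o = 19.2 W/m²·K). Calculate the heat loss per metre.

Q' = 3330 W/m

Resistance network (inner→outer):
  R'_conv,in = 1/(2πr h) = 1/(2π·0.0960·1060) = 0.001564 m·K/W
  R'_carbon steel = ln(0.113/0.0960)/(2πk) = 0.1630/(2π·41.7) = 6.223×10^-4 m·K/W
  R'_conv,out = 1/(2πr h) = 1/(2π·0.113·19.2) = 0.07336 m·K/W
ΣR = 0.001564 + 6.223×10^-4 + 0.07336 = 0.07555 m·K/W
Q' = ΔT/ΣR = (557 K − 305.4 K)/0.07555 = 3330 W/m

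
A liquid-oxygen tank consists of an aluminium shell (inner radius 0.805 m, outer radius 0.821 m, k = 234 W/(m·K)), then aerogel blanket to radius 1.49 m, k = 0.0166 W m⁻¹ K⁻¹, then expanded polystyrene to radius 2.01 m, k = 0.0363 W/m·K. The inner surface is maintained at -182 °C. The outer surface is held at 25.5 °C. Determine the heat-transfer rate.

Q = 69.1 W

Resistance network (inner→outer):
  R_aluminium = (1/0.805 − 1/0.821)/(4πk) = 0.02421/(4π·234) = 8.233×10^-6 K/W
  R_aerogel blanket = (1/0.821 − 1/1.49)/(4πk) = 0.5469/(4π·0.0166) = 2.622 K/W
  R_expanded polystyrene = (1/1.49 − 1/2.01)/(4πk) = 0.1736/(4π·0.0363) = 0.3806 K/W
ΣR = 8.233×10^-6 + 2.622 + 0.3806 = 3.003 K/W
Q = ΔT/ΣR = (-182 °C − 25.5 °C)/3.003 = -69.1 W
(Negative Q ⇒ heat flows inward; heat gain = 69.1 W.)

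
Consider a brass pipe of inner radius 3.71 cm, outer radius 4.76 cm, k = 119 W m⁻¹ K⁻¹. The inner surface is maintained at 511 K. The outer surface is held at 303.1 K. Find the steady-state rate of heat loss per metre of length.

Q' = 2πk·ΔT/ln(r₂/r₁) = 2π × 119 × 207.9 / ln(0.0476/0.0371) = 6.24×10^5 W/m

Q' = 624 kW/m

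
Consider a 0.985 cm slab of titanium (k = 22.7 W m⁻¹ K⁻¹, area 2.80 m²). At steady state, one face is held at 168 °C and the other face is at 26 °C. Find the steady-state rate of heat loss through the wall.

Q = 916 kW

Q = kA·ΔT/L = 22.7 × 2.80 × |168 °C − 26 °C| / 0.00985 = 9.16×10^5 W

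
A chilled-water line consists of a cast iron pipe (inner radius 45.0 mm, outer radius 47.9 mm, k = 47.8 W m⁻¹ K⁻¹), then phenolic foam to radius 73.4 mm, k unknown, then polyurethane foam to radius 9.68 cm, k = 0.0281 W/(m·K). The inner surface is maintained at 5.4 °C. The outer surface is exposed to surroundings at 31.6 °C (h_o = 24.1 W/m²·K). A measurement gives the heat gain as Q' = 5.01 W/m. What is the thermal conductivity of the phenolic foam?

k = 0.0189 W/m·K

ΣR = ΔT/Q' = |5.4 − 31.6|/5.01 = 5.230 m·K/W
Known resistances:
  R'_cast iron = ln(0.0479/0.0450)/(2πk) = 0.06245/(2π·47.8) = 2.079×10^-4 m·K/W
  R'_polyurethane foam = ln(0.0968/0.0734)/(2πk) = 0.2767/(2π·0.0281) = 1.567 m·K/W
  R'_conv,out = 1/(2πr h) = 1/(2π·0.0968·24.1) = 0.06822 m·K/W
R_phenolic foam = ΣR − ΣR_known = 5.230 − 1.635 = 3.595 m·K/W
ln(r₂/r₁)/(2πk) = 3.595 ⇒ k = 0.4268/(2π·3.595) = 0.0189 W/m·K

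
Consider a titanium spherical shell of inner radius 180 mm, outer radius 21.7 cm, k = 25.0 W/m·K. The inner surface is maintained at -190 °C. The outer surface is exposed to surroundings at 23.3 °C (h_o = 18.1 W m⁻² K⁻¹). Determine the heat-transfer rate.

Q = 2210 W

Series thermal resistances, inner to outer:
  R_titanium = (1/0.180 − 1/0.217)/(4πk) = 0.9473/(4π·25.0) = 0.003015 K/W
  R_conv,out = 1/(4πr²h) = 1/(4π·0.217²·18.1) = 0.09337 K/W
ΣR = 0.003015 + 0.09337 = 0.09638 K/W
Q = ΔT/ΣR = (-190 °C − 23.3 °C)/0.09638 = -2210 W
(Negative Q ⇒ heat flows inward; heat gain = 2210 W.)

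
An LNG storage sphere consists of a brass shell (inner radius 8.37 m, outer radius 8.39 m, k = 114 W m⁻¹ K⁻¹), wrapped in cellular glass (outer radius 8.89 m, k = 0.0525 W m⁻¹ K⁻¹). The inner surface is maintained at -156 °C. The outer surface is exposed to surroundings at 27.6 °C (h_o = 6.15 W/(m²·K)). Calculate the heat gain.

Resistance network (inner→outer):
  R_brass = (1/8.37 − 1/8.39)/(4πk) = 2.848×10^-4/(4π·114) = 1.988×10^-7 K/W
  R_cellular glass = (1/8.39 − 1/8.89)/(4πk) = 0.006704/(4π·0.0525) = 0.01016 K/W
  R_conv,out = 1/(4πr²h) = 1/(4π·8.89²·6.15) = 1.637×10^-4 K/W
ΣR = 1.988×10^-7 + 0.01016 + 1.637×10^-4 = 0.01032 K/W
Q = ΔT/ΣR = (-156 °C − 27.6 °C)/0.01032 = -17800 W
(Negative Q ⇒ heat flows inward; heat gain = 17800 W.)

Q = 17.8 kW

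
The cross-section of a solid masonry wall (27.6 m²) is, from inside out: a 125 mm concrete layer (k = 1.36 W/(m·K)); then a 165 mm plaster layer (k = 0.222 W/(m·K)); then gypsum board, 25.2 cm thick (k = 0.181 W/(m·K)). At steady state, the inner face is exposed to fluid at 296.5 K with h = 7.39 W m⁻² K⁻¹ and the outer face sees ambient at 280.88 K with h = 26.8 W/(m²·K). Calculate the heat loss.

Q = 180 W

Treat each layer as a resistance in series:
  R_conv,in = 1/(hA) = 1/(7.39·27.6) = 0.004903 K/W
  R_concrete = L/(kA) = 0.125/(1.36·27.6) = 0.003330 K/W
  R_plaster = L/(kA) = 0.165/(0.222·27.6) = 0.02693 K/W
  R_gypsum board = L/(kA) = 0.252/(0.181·27.6) = 0.05044 K/W
  R_conv,out = 1/(hA) = 1/(26.8·27.6) = 0.001352 K/W
ΣR = 0.004903 + 0.003330 + 0.02693 + 0.05044 + 0.001352 = 0.08696 K/W
Q = ΔT/ΣR = (296.5 K − 280.88 K)/0.08696 = 180 W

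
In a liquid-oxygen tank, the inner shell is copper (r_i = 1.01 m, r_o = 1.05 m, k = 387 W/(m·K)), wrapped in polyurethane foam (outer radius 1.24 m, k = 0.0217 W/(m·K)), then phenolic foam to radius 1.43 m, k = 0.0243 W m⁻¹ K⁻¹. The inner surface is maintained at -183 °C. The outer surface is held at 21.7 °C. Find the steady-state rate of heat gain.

Q = 231 W

Treat each layer as a resistance in series:
  R_copper = (1/1.01 − 1/1.05)/(4πk) = 0.03772/(4π·387) = 7.756×10^-6 K/W
  R_polyurethane foam = (1/1.05 − 1/1.24)/(4πk) = 0.1459/(4π·0.0217) = 0.5351 K/W
  R_phenolic foam = (1/1.24 − 1/1.43)/(4πk) = 0.1072/(4π·0.0243) = 0.3509 K/W
ΣR = 7.756×10^-6 + 0.5351 + 0.3509 = 0.8860 K/W
Q = ΔT/ΣR = (-183 °C − 21.7 °C)/0.8860 = -231 W
(Negative Q ⇒ heat flows inward; heat gain = 231 W.)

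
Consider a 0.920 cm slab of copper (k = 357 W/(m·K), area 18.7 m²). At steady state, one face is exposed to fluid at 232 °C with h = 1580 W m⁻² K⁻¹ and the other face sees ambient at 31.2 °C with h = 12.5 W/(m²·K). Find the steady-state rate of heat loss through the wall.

Q = 46.6 kW

Series thermal resistances, inner to outer:
  R_conv,in = 1/(hA) = 1/(1580·18.7) = 3.385×10^-5 K/W
  R_copper = L/(kA) = 0.00920/(357·18.7) = 1.378×10^-6 K/W
  R_conv,out = 1/(hA) = 1/(12.5·18.7) = 0.004278 K/W
ΣR = 3.385×10^-5 + 1.378×10^-6 + 0.004278 = 0.004313 K/W
Q = ΔT/ΣR = (232 °C − 31.2 °C)/0.004313 = 46600 W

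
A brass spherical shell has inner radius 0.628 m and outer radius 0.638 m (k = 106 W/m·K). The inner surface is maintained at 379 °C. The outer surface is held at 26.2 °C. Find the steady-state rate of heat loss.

Q = 1.88×10^7 W

Q = 4πk·ΔT/(1/r₁ − 1/r₂) = 4π × 106 × 352.8 / (1/0.628 − 1/0.638) = 1.88×10^7 W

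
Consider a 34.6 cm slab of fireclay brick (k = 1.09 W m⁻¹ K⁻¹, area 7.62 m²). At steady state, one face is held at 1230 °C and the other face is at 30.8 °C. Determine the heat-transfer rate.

Q = kA·ΔT/L = 1.09 × 7.62 × |1230 °C − 30.8 °C| / 0.346 = 28800 W

Q = 28800 W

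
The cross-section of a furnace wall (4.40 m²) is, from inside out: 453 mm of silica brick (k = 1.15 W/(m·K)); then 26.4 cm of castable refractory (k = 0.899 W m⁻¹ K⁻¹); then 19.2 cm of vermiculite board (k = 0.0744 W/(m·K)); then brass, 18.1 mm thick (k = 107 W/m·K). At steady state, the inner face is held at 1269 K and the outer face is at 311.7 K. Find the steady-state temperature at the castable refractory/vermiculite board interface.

Treat each layer as a resistance in series:
  R_silica brick = L/(kA) = 0.453/(1.15·4.40) = 0.08953 K/W
  R_castable refractory = L/(kA) = 0.264/(0.899·4.40) = 0.06674 K/W
  R_vermiculite board = L/(kA) = 0.192/(0.0744·4.40) = 0.5865 K/W
  R_brass = L/(kA) = 0.0181/(107·4.40) = 3.845×10^-5 K/W
ΣR = 0.08953 + 0.06674 + 0.5865 + 3.845×10^-5 = 0.7428 K/W
Q = ΔT/ΣR = (1269 K − 311.7 K)/0.7428 = 1289 W
From the inner boundary to the castable refractory/vermiculite board interface, ΣR_partial = 0.1563 K/W.
T_interface = T_in − Q·ΣR_partial = 1269 K − (1289)(0.1563) = 1068 K

T = 1068 K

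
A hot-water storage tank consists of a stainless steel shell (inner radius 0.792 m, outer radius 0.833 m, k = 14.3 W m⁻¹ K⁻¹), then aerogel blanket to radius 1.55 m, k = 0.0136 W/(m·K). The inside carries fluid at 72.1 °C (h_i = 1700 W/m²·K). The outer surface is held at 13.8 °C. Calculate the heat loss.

Resistance network (inner→outer):
  R_conv,in = 1/(4πr²h) = 1/(4π·0.792²·1700) = 7.463×10^-5 K/W
  R_stainless steel = (1/0.792 − 1/0.833)/(4πk) = 0.06215/(4π·14.3) = 3.458×10^-4 K/W
  R_aerogel blanket = (1/0.833 − 1/1.55)/(4πk) = 0.5553/(4π·0.0136) = 3.249 K/W
ΣR = 7.463×10^-5 + 3.458×10^-4 + 3.249 = 3.249 K/W
Q = ΔT/ΣR = (72.1 °C − 13.8 °C)/3.249 = 17.9 W

Q = 17.9 W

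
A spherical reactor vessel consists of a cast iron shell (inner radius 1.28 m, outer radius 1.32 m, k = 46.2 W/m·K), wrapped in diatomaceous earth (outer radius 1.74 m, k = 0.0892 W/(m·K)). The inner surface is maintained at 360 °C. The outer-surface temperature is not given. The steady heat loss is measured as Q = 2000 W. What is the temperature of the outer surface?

Sum the resistances:
  R_cast iron = (1/1.28 − 1/1.32)/(4πk) = 0.02367/(4π·46.2) = 4.078×10^-5 K/W
  R_diatomaceous earth = (1/1.32 − 1/1.74)/(4πk) = 0.1829/(4π·0.0892) = 0.1631 K/W
ΣR = 0.1632 K/W
ΔT = Q·ΣR = 2000 × 0.1632 = 326.4 K
Heat flows outward, so T_out = T_in − ΔT = 360 − 326.4 = 33.6 °C

T_out = 33.6 °C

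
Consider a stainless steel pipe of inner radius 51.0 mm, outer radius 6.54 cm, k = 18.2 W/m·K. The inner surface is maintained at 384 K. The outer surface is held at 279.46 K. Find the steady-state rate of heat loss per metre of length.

Q' = 2πk·ΔT/ln(r₂/r₁) = 2π × 18.2 × 104.54 / ln(0.0654/0.0510) = 48100 W/m

Q' = 48.1 kW/m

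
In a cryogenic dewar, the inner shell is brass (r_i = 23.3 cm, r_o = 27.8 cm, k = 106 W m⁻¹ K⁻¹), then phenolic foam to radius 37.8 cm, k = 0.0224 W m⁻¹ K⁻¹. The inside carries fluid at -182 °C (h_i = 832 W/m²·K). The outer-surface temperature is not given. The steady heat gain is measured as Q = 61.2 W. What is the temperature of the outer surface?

Sum the resistances:
  R_conv,in = 1/(4πr²h) = 1/(4π·0.233²·832) = 0.001762 K/W
  R_brass = (1/0.233 − 1/0.278)/(4πk) = 0.6947/(4π·106) = 5.216×10^-4 K/W
  R_phenolic foam = (1/0.278 − 1/0.378)/(4πk) = 0.9516/(4π·0.0224) = 3.381 K/W
ΣR = 3.383 K/W
ΔT = Q·ΣR = 61.2 × 3.383 = 207.0 K
Heat flows inward, so T_out = T_in + ΔT = -182 + 207.0 = 25.0 °C

T_out = 25.0 °C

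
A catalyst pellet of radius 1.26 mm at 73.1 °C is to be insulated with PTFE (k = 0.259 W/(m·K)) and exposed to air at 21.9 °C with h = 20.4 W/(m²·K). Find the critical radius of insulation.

For a sphere, r_cr = 2k_ins/h = 2·0.259/20.4 = 0.0254 m = 2.54 cm

r_cr = 2.54 cm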